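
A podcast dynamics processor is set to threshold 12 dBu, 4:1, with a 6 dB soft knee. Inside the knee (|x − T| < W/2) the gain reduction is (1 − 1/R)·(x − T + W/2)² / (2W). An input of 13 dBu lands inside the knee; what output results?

x − T + W/2 = 13 − 12 + 3 = 4.
GR = (1 − 1/4) × 4² / 12 = 0.75 × 16 / 12 = 1 dB.
Output = 13 − 1 = 12 dBu.

12 dBu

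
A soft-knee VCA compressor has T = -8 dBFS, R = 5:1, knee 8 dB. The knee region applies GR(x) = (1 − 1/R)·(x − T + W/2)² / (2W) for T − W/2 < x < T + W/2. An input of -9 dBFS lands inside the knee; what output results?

-9.45 dBFS

x − T + W/2 = -9 − (-8) + 4 = 3.
GR = (1 − 1/5) × 3² / 16 = 0.8 × 9 / 16 = 0.45 dB.
Output = -9 − 0.45 = -9.45 dBFS.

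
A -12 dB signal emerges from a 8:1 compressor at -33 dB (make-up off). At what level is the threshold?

-36 dB

Input is 24 dB above T (since output overshoot × R = input overshoot: (-33 − T)·8 = -12 − T gives T = -36 dB).
Check: -36 + (-12 − (-36))/8 = -36 + 3 = -33 dB. ✓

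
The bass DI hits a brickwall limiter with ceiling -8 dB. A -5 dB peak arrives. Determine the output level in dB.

-8 dB

A brickwall limiter is an ∞:1 compressor: any input above the ceiling is clamped to -8 dB.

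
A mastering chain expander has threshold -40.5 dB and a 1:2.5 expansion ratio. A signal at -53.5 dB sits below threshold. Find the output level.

Below threshold, a 1:2.5 expander applies gain = (2.5−1)×(T − x) of attenuation.
(2.5−1) × 13 = 19.5 dB, so output = -53.5 − 19.5 = -73 dB.

-73 dB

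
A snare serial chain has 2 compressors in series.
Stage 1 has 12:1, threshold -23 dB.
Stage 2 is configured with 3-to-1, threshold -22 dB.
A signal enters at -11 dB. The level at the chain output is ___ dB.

Stage 1: 12 dB above -23 dB, reduced 12:1 to 1 dB above → -22 dB.
Stage 2: below threshold (-22 ≤ -22); passes unchanged; output -22 dB.

-22 dB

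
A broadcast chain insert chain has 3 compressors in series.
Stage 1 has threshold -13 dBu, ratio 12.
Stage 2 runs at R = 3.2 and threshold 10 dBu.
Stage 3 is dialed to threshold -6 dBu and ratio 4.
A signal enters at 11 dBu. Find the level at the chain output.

Stage 1: 24 dB above -13 dBu, reduced 12:1 to 2 dB above → -11 dBu.
Stage 2: -11 dBu is at or below the 10 dBu threshold — no compression; output -11 dBu.
Stage 3: below threshold (-11 ≤ -6); passes unchanged; output -11 dBu.

-11 dBu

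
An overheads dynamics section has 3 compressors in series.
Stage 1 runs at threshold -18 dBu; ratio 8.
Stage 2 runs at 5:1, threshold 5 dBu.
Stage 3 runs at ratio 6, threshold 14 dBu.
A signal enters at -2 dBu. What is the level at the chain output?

Stage 1: overshoot 16 dB → 16/8 = 2 dB → -16 dBu.
Stage 2: -16 dBu is at or below the 5 dBu threshold — no compression; output -16 dBu.
Stage 3: -16 dBu is at or below the 14 dBu threshold — no compression; output -16 dBu.

-16 dBu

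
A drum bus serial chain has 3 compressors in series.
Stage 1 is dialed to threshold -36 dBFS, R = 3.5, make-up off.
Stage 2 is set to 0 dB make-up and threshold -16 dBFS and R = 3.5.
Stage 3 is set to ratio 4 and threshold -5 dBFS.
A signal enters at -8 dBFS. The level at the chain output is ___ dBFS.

-28 dBFS

Stage 1: overshoot 28 dB → 28/3.5 = 8 dB → -28 dBFS.
Stage 2: -28 dBFS ≤ -16 dBFS, so stage 2 doesn't engage; output -28 dBFS.
Stage 3: below threshold (-28 ≤ -5); passes unchanged; output -28 dBFS.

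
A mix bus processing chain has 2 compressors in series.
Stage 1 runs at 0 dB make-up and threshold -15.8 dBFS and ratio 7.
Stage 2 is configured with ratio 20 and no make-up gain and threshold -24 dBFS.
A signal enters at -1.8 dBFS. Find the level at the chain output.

Stage 1: -1.8 dBFS is 14 dB over -15.8 dBFS; at 7:1 that becomes 2 dB over, giving -13.8 dBFS.
Stage 2: -13.8 dBFS is 10.2 dB over -24 dBFS; at 20:1 that becomes 0.51 dB over, giving -23.49 dBFS.

-23.49 dBFS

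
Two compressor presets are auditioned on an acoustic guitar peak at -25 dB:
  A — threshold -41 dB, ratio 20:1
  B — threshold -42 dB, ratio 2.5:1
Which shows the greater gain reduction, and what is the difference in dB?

A: GR = 16 − 16/20 = 15.2 dB.
B: GR = 17 − 17/2.5 = 10.2 dB.
A reduces 5 dB more.

A, by 5 dB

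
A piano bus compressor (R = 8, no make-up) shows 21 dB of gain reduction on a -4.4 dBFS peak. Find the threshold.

Let T be the threshold. Output overshoot = (input overshoot)/R, so -25.4 − T = (-4.4 − T)/8.
8·(-25.4 − T) = -4.4 − T → 7·T = -203.2 − (-4.4) = -198.8.
T = -198.8/7 = -28.4 dBFS.

-28.4 dBFS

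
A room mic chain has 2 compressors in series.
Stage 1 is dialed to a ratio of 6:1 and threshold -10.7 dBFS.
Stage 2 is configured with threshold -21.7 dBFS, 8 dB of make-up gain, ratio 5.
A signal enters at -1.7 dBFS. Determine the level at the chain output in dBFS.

-11.2 dBFS

Stage 1: -1.7 dBFS is 9 dB over -10.7 dBFS; at 6:1 that becomes 1.5 dB over, giving -9.2 dBFS.
Stage 2: -9.2 dBFS is 12.5 dB over -21.7 dBFS; at 5:1 that becomes 2.5 dB over, giving -19.2 dBFS; +8 dB make-up → -11.2 dBFS.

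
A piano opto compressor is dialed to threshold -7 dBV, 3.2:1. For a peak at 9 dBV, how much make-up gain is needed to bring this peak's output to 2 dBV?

4 dB

The peak compresses to -7 + 16/3.2 = -2 dBV.
To reach 2 dBV requires 2 − (-2) = 4 dB of make-up.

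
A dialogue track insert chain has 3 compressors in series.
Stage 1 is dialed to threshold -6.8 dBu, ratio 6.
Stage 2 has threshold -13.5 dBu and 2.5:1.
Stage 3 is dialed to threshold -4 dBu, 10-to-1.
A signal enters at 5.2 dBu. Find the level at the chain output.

Stage 1: overshoot 12 dB → 12/6 = 2 dB → -4.8 dBu.
Stage 2: 8.7 dB above -13.5 dBu, reduced 2.5:1 to 3.48 dB above → -10.02 dBu.
Stage 3: -10.02 dBu ≤ -4 dBu, so stage 3 doesn't engage; output -10.02 dBu.

-10.02 dBu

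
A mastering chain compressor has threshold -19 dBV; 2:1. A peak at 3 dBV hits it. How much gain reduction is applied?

The signal is 22 dB above threshold.
At 2:1, output sits 22/2 = 11 dB above threshold.
Gain reduction = 22 − 11 = 11 dB.

11 dB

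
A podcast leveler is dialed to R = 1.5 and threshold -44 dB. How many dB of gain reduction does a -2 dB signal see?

14 dB

The signal is 42 dB above threshold.
A 1.5:1 ratio leaves 28 dB of that excess.
GR = overshoot in − overshoot out = 42 − 28 = 14 dB.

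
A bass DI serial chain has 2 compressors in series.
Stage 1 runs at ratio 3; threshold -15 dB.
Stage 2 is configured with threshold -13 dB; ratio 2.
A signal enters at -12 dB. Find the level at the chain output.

Stage 1: -12 dB is 3 dB over -15 dB; at 3:1 that becomes 1 dB over, giving -14 dB.
Stage 2: -14 dB is at or below the -13 dB threshold — no compression; output -14 dB.

-14 dB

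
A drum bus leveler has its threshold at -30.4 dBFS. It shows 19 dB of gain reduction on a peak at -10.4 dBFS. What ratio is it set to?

Input overshoot = -10.4 − (-30.4) = 20 dB.
Output overshoot = 20 − 19 = 1 dB.
Ratio = input overshoot / output overshoot = 20 / 1 = 20.

20:1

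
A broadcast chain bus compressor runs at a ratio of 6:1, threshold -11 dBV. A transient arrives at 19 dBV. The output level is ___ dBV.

-6 dBV

The input is 30 dB above the -11 dBV threshold.
At 6:1 the overshoot is divided by 6, leaving 5 dB above threshold.
So the level is -11 + 5 = -6 dBV.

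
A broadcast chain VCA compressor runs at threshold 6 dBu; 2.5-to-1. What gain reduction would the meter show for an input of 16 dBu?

The signal is 10 dB above threshold.
After 2.5:1 compression the overshoot becomes 10/2.5 = 4 dB.
Gain reduction = 10 − 4 = 6 dB.

6 dB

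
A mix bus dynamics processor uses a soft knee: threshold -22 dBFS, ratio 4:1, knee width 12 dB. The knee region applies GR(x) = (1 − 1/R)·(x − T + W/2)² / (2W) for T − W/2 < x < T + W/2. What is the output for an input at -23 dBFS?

-23.78125 dBFS

x − T + W/2 = -23 − (-22) + 6 = 5.
GR = (1 − 1/4) × 5² / 24 = 0.75 × 25 / 24 = 0.78125 dB.
Output = -23 − 0.78125 = -23.78125 dBFS.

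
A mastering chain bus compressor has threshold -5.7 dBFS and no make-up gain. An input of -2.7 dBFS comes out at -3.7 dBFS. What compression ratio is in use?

Input overshoot = -2.7 − (-5.7) = 3 dB; output overshoot = -3.7 − (-5.7) = 2 dB.
Ratio = 3 / 2 = 1.5.

1.5:1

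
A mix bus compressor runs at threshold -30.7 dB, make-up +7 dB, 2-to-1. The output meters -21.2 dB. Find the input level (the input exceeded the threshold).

Remove make-up: -21.2 − 7 = -28.2 dB.
Post-compression overshoot = -28.2 − (-30.7) = 2.5 dB.
Input overshoot = R × output overshoot = 5 dB → input = -30.7 + 5 = -25.7 dB.

-25.7 dB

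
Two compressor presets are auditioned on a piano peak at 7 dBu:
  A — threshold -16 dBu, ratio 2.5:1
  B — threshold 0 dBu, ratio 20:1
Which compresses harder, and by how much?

A, by 7.15 dB

A: GR = 23 − 23/2.5 = 13.8 dB.
B: GR = 7 − 7/20 = 6.65 dB.
Difference: 7.15 dB in favour of A.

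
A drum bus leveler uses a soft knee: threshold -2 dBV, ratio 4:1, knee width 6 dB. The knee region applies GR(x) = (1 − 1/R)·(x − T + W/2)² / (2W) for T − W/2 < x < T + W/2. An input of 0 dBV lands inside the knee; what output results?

x − T + W/2 = 0 − (-2) + 3 = 5.
GR = (1 − 1/4) × 5² / 12 = 0.75 × 25 / 12 = 1.5625 dB.
Output = 0 − 1.5625 = -1.5625 dBV.

-1.5625 dBV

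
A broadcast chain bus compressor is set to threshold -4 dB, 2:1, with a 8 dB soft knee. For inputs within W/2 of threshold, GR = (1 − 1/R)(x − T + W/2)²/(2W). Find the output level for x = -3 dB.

-3.78125 dB

x − T + W/2 = -3 − (-4) + 4 = 5.
GR = (1 − 1/2) × 5² / 16 = 0.5 × 25 / 16 = 0.78125 dB.
Output = -3 − 0.78125 = -3.78125 dB.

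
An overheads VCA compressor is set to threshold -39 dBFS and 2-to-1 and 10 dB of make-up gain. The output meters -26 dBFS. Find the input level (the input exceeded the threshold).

Remove make-up: -26 − 10 = -36 dBFS.
The compressed level sits -36 − (-39) = 3 dB over threshold.
Undo the ratio: input overshoot = 3 × 2 = 6 dB, giving input = -33 dBFS.

-33 dBFS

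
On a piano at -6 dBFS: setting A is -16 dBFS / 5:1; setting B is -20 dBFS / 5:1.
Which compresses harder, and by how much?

A: GR = 10 − 10/5 = 8 dB.
B: GR = 14 − 14/5 = 11.2 dB.
B applies 3.2 dB more gain reduction.

B, by 3.2 dB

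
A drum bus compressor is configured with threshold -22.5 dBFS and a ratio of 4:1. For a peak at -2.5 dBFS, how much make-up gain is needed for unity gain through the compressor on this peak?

The peak compresses to -22.5 + 20/4 = -17.5 dBFS.
To reach -2.5 dBFS requires -2.5 − (-17.5) = 15 dB of make-up.

15 dB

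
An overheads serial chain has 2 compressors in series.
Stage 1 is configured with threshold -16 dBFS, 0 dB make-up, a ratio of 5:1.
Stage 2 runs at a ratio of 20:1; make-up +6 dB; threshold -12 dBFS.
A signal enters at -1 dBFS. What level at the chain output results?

-7 dBFS

Stage 1: overshoot 15 dB → 15/5 = 3 dB → -13 dBFS.
Stage 2: below threshold (-13 ≤ -12); passes unchanged; make-up brings it to -7 dBFS.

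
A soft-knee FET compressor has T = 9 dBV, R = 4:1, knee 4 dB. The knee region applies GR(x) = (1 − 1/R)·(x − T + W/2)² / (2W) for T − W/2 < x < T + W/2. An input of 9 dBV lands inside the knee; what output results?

x − T + W/2 = 9 − 9 + 2 = 2.
GR = (1 − 1/4) × 2² / 8 = 0.75 × 4 / 8 = 0.375 dB.
Output = 9 − 0.375 = 8.625 dBV.

8.625 dBV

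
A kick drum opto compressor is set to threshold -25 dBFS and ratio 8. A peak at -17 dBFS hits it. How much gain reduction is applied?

-17 dBFS exceeds the threshold by 8 dB.
A 8:1 ratio leaves 1 dB of that excess.
Gain reduction = 8 − 1 = 7 dB.

7 dB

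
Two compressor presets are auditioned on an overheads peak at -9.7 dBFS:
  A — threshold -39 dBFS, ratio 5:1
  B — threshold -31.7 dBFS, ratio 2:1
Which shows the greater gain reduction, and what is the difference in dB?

A: overshoot 29.3 dB → output overshoot 5.86 dB → GR 23.44 dB.
B: overshoot 22 dB → output overshoot 11 dB → GR 11 dB.
A reduces 12.44 dB more.

A, by 12.44 dB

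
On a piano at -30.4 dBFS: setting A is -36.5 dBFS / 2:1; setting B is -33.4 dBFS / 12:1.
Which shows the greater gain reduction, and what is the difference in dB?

A, by 0.3 dB

A: overshoot 6.1 dB → output overshoot 3.05 dB → GR 3.05 dB.
B: overshoot 3 dB → output overshoot 0.25 dB → GR 2.75 dB.
A reduces 0.3 dB more.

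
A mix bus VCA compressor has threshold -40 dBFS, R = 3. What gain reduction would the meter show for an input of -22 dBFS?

-22 dBFS exceeds the threshold by 18 dB.
At 3:1, output sits 18/3 = 6 dB above threshold.
Gain reduction = 18 − 6 = 12 dB.

12 dB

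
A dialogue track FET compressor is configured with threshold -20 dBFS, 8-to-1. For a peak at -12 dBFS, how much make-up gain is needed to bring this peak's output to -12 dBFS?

7 dB

Overshoot 8 dB → 8/8 = 1 dB after compression, so the compressed level is -20 + 1 = -19 dBFS.
Make-up = target − compressed = -12 − (-19) = 7 dB.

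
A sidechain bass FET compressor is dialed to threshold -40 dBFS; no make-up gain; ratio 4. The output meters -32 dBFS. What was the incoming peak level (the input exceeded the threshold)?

-8 dBFS

Post-compression overshoot = -32 − (-40) = 8 dB.
Undo the ratio: input overshoot = 8 × 4 = 32 dB, giving input = -8 dBFS.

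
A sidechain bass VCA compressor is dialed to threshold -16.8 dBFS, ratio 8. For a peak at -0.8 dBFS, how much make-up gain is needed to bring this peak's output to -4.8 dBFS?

The peak compresses to -16.8 + 16/8 = -14.8 dBFS.
To reach -4.8 dBFS requires -4.8 − (-14.8) = 10 dB of make-up.

10 dB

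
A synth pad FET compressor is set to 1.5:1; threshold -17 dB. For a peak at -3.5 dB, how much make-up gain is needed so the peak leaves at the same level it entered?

4.5 dB

Without make-up, output = threshold + overshoot/1.5 = -17 + 9 = -8 dB.
Gap to target: 4.5 dB.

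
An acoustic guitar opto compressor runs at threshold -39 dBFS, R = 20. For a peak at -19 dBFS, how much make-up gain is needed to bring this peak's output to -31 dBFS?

7 dB

Overshoot 20 dB → 20/20 = 1 dB after compression, so the compressed level is -39 + 1 = -38 dBFS.
Make-up = target − compressed = -31 − (-38) = 7 dB.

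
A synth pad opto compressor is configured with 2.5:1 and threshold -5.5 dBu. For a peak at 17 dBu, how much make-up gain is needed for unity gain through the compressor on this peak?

The peak compresses to -5.5 + 22.5/2.5 = 3.5 dBu.
To reach 17 dBu requires 17 − 3.5 = 13.5 dB of make-up.

13.5 dB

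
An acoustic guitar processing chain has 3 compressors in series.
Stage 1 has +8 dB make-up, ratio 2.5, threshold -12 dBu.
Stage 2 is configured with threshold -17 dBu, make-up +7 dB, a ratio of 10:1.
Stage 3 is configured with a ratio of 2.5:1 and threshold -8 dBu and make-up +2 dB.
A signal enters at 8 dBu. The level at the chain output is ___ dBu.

Stage 1: overshoot 20 dB → 20/2.5 = 8 dB → -4 dBu; +8 dB make-up → 4 dBu.
Stage 2: 21 dB above -17 dBu, reduced 10:1 to 2.1 dB above → -14.9 dBu; +7 dB make-up → -7.9 dBu.
Stage 3: -7.9 dBu is 0.1 dB over -8 dBu; at 2.5:1 that becomes 0.04 dB over, giving -7.96 dBu; +2 dB make-up → -5.96 dBu.

-5.96 dBu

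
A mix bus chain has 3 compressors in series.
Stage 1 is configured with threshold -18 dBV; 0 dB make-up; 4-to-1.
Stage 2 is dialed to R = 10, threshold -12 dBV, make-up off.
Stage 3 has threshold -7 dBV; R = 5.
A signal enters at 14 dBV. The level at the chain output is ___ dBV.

Stage 1: overshoot 32 dB → 32/4 = 8 dB → -10 dBV.
Stage 2: -10 dBV is 2 dB over -12 dBV; at 10:1 that becomes 0.2 dB over, giving -11.8 dBV.
Stage 3: below threshold (-11.8 ≤ -7); passes unchanged; output -11.8 dBV.

-11.8 dBV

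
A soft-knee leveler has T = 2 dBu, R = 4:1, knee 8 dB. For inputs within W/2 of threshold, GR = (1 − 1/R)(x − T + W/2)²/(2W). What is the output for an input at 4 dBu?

x − T + W/2 = 4 − 2 + 4 = 6.
GR = (1 − 1/4) × 6² / 16 = 0.75 × 36 / 16 = 1.6875 dB.
Output = 4 − 1.6875 = 2.3125 dBu.

2.3125 dBu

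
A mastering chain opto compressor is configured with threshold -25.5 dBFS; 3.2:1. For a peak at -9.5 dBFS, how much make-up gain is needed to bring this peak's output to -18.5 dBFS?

Without make-up, output = threshold + overshoot/3.2 = -25.5 + 5 = -20.5 dBFS.
Gap to target: 2 dB.

2 dB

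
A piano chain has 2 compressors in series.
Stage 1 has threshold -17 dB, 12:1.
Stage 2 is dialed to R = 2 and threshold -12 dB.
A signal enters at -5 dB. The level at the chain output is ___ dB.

-16 dB

Stage 1: -5 dB is 12 dB over -17 dB; at 12:1 that becomes 1 dB over, giving -16 dB.
Stage 2: below threshold (-16 ≤ -12); passes unchanged; output -16 dB.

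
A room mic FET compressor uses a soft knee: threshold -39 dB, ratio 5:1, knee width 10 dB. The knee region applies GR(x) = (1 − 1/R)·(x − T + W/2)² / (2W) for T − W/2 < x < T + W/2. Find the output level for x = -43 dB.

-43.04 dB

x − T + W/2 = -43 − (-39) + 5 = 1.
GR = (1 − 1/5) × 1² / 20 = 0.8 × 1 / 20 = 0.04 dB.
Output = -43 − 0.04 = -43.04 dB.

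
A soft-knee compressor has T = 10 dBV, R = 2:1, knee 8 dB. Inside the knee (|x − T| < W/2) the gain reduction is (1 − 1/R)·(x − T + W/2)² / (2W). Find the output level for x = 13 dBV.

x − T + W/2 = 13 − 10 + 4 = 7.
GR = (1 − 1/2) × 7² / 16 = 0.5 × 49 / 16 = 1.53125 dB.
Output = 13 − 1.53125 = 11.46875 dBV.

11.46875 dBV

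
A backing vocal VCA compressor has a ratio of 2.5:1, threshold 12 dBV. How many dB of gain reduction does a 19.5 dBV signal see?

4.5 dB

Overshoot = 19.5 − 12 = 7.5 dB.
At 2.5:1, output sits 7.5/2.5 = 3 dB above threshold.
GR = overshoot in − overshoot out = 7.5 − 3 = 4.5 dB.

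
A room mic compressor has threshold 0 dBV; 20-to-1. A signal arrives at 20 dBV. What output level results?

Overshoot: 20 − 0 = 20 dB.
20:1 compression reduces that to 20/20 = 1 dB over.
So the level is 0 + 1 = 1 dBV.

1 dBV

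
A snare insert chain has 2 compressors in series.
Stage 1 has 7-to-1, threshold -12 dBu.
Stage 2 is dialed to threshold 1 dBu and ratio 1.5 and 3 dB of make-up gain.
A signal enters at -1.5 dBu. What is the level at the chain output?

-7.5 dBu

Stage 1: 10.5 dB above -12 dBu, reduced 7:1 to 1.5 dB above → -10.5 dBu.
Stage 2: below threshold (-10.5 ≤ 1); passes unchanged; make-up brings it to -7.5 dBu.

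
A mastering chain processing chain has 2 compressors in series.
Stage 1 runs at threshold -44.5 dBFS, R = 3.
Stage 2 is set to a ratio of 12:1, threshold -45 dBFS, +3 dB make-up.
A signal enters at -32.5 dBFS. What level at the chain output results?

Stage 1: -32.5 dBFS is 12 dB over -44.5 dBFS; at 3:1 that becomes 4 dB over, giving -40.5 dBFS.
Stage 2: overshoot 4.5 dB → 4.5/12 = 0.375 dB → -44.625 dBFS; +3 dB make-up → -41.625 dBFS.

-41.625 dBFS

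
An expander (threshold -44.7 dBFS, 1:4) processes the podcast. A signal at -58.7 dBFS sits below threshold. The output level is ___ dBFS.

Undershoot = (-44.7) − (-58.7) = 14 dB.
At 1:4, that expands to 56 dB under threshold.
Output = -44.7 − 56 = -100.7 dBFS.

-100.7 dBFS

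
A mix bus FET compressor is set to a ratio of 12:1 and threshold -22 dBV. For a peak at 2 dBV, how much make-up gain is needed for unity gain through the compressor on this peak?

The peak compresses to -22 + 24/12 = -20 dBV.
To reach 2 dBV requires 2 − (-20) = 22 dB of make-up.

22 dB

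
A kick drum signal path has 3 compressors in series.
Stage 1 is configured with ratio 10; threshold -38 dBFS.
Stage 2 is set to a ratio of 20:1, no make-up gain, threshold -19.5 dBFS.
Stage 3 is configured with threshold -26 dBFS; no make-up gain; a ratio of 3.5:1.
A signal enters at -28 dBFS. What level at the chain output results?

-37 dBFS

Stage 1: overshoot 10 dB → 10/10 = 1 dB → -37 dBFS.
Stage 2: -37 dBFS ≤ -19.5 dBFS, so stage 2 doesn't engage; output -37 dBFS.
Stage 3: -37 dBFS ≤ -26 dBFS, so stage 3 doesn't engage; output -37 dBFS.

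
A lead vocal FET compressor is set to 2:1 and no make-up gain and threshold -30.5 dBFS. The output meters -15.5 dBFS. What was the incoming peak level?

That's 15 dB above the -30.5 dBFS threshold.
Input overshoot = R × output overshoot = 30 dB → input = -30.5 + 30 = -0.5 dBFS.

-0.5 dBFS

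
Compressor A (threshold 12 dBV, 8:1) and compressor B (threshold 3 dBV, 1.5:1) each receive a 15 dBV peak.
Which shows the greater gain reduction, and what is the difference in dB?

B, by 1.375 dB

A: 3 dB over, compressed to 0.375 dB over, so 2.625 dB of GR.
B: 12 dB over, compressed to 8 dB over, so 4 dB of GR.
B applies 1.375 dB more gain reduction.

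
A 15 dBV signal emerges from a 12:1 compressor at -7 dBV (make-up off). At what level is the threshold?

Input is 24 dB above T (since output overshoot × R = input overshoot: (-7 − T)·12 = 15 − T gives T = -9 dBV).
Check: -9 + (15 − (-9))/12 = -9 + 2 = -7 dBV. ✓

-9 dBV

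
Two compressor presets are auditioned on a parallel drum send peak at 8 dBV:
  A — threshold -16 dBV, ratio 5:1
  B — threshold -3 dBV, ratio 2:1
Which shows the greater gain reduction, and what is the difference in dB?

A: 24 dB over, compressed to 4.8 dB over, so 19.2 dB of GR.
B: 11 dB over, compressed to 5.5 dB over, so 5.5 dB of GR.
Difference: 13.7 dB in favour of A.

A, by 13.7 dB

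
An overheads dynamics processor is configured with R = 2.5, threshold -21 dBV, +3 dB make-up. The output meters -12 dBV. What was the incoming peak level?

Before make-up, the level was -12 − 3 = -15 dBV.
The compressed level sits -15 − (-21) = 6 dB over threshold.
Before 2.5:1 compression the overshoot was 6 × 2.5 = 15 dB, so input = -21 + 15 = -6 dBV.

-6 dBV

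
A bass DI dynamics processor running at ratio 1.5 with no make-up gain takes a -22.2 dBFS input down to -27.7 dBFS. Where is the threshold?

-38.7 dBFS

Let T be the threshold. Output overshoot = (input overshoot)/R, so -27.7 − T = (-22.2 − T)/1.5.
1.5·(-27.7 − T) = -22.2 − T → 0.5·T = -41.55 − (-22.2) = -19.35.
T = -19.35/0.5 = -38.7 dBFS.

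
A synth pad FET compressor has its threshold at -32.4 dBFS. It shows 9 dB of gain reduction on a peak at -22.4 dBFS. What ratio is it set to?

Input overshoot = -22.4 − (-32.4) = 10 dB.
Output overshoot = 10 − 9 = 1 dB.
Ratio = input overshoot / output overshoot = 10 / 1 = 10.

10:1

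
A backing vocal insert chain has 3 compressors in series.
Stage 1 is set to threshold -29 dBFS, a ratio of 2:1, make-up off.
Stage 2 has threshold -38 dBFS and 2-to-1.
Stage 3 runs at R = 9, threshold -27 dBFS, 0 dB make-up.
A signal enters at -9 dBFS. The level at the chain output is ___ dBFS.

-28.5 dBFS

Stage 1: overshoot 20 dB → 20/2 = 10 dB → -19 dBFS.
Stage 2: overshoot 19 dB → 19/2 = 9.5 dB → -28.5 dBFS.
Stage 3: -28.5 dBFS is at or below the -27 dBFS threshold — no compression; output -28.5 dBFS.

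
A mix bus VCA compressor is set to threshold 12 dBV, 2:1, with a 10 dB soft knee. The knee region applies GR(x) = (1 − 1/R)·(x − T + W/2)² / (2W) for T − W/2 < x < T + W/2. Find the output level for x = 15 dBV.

13.4 dBV

x − T + W/2 = 15 − 12 + 5 = 8.
GR = (1 − 1/2) × 8² / 20 = 0.5 × 64 / 20 = 1.6 dB.
Output = 15 − 1.6 = 13.4 dBV.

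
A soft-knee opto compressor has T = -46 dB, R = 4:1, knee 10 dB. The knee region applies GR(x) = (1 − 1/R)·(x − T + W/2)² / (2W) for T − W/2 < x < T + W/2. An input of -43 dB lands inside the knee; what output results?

x − T + W/2 = -43 − (-46) + 5 = 8.
GR = (1 − 1/4) × 8² / 20 = 0.75 × 64 / 20 = 2.4 dB.
Output = -43 − 2.4 = -45.4 dB.

-45.4 dB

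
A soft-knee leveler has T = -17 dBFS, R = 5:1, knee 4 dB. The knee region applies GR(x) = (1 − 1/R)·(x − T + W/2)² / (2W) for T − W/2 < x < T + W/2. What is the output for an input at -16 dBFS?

-16.9 dBFS

x − T + W/2 = -16 − (-17) + 2 = 3.
GR = (1 − 1/5) × 3² / 8 = 0.8 × 9 / 8 = 0.9 dB.
Output = -16 − 0.9 = -16.9 dBFS.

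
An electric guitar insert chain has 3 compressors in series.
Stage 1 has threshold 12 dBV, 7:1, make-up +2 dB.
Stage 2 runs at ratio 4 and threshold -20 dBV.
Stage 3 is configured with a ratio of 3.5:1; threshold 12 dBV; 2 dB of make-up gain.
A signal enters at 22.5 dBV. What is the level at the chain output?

Stage 1: 10.5 dB above 12 dBV, reduced 7:1 to 1.5 dB above → 13.5 dBV; +2 dB make-up → 15.5 dBV.
Stage 2: 35.5 dB above -20 dBV, reduced 4:1 to 8.875 dB above → -11.125 dBV.
Stage 3: -11.125 dBV is at or below the 12 dBV threshold — no compression; make-up brings it to -9.125 dBV.

-9.125 dBV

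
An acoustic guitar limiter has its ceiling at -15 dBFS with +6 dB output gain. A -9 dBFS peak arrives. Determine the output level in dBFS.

The limiter clamps the peak to its -15 dBFS ceiling.
Output gain then adds 6 dB: -15 + 6 = -9 dBFS.

-9 dBFS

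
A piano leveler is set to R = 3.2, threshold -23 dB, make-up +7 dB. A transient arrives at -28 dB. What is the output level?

-21 dB

-28 dB is 5 dB below the -23 dB threshold, so no gain reduction is applied.
Make-up gain adds 7 dB: -28 + 7 = -21 dB.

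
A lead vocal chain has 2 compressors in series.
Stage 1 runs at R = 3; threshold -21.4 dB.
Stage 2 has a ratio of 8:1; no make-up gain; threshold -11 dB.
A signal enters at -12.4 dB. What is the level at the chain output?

Stage 1: overshoot 9 dB → 9/3 = 3 dB → -18.4 dB.
Stage 2: -18.4 dB is at or below the -11 dB threshold — no compression; output -18.4 dB.

-18.4 dB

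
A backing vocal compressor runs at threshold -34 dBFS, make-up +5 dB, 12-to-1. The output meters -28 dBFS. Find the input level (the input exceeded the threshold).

-22 dBFS

Stripping the +5 dB make-up gives -33 dBFS at the gain stage.
Post-compression overshoot = -33 − (-34) = 1 dB.
Before 12:1 compression the overshoot was 1 × 12 = 12 dB, so input = -34 + 12 = -22 dBFS.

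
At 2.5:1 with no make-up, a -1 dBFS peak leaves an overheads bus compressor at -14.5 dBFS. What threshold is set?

Let T be the threshold. Output overshoot = (input overshoot)/R, so -14.5 − T = (-1 − T)/2.5.
2.5·(-14.5 − T) = -1 − T → 1.5·T = -36.25 − (-1) = -35.25.
T = -35.25/1.5 = -23.5 dBFS.

-23.5 dBFS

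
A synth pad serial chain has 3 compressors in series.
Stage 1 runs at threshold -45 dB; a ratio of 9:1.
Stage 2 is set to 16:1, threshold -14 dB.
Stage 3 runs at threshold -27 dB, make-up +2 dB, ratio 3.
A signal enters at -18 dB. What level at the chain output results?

-40 dB

Stage 1: overshoot 27 dB → 27/9 = 3 dB → -42 dB.
Stage 2: below threshold (-42 ≤ -14); passes unchanged; output -42 dB.
Stage 3: below threshold (-42 ≤ -27); passes unchanged; make-up brings it to -40 dB.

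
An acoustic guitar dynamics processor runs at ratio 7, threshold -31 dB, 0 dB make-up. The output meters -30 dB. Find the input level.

-24 dB

That's 1 dB above the -31 dB threshold.
Before 7:1 compression the overshoot was 1 × 7 = 7 dB, so input = -31 + 7 = -24 dB.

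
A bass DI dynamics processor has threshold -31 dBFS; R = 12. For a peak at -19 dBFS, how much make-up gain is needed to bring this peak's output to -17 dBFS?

Overshoot 12 dB → 12/12 = 1 dB after compression, so the compressed level is -31 + 1 = -30 dBFS.
Make-up = target − compressed = -17 − (-30) = 13 dB.

13 dB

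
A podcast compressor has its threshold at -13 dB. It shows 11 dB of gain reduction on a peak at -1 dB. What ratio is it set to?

12:1

Input overshoot = -1 − (-13) = 12 dB.
Output overshoot = 12 − 11 = 1 dB.
Ratio = input overshoot / output overshoot = 12 / 1 = 12.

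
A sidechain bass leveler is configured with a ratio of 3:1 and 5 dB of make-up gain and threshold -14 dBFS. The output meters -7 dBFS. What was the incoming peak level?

Before make-up, the level was -7 − 5 = -12 dBFS.
Post-compression overshoot = -12 − (-14) = 2 dB.
Input overshoot = R × output overshoot = 6 dB → input = -14 + 6 = -8 dBFS.

-8 dBFS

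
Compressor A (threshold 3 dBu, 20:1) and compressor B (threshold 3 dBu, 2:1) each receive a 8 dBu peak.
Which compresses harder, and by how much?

A: GR = 5 − 5/20 = 4.75 dB.
B: GR = 5 − 5/2 = 2.5 dB.
A reduces 2.25 dB more.

A, by 2.25 dB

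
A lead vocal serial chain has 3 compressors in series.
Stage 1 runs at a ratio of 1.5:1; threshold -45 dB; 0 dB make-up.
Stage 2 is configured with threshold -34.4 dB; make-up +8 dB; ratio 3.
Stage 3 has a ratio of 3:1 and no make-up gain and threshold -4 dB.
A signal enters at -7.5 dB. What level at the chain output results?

Stage 1: -7.5 dB is 37.5 dB over -45 dB; at 1.5:1 that becomes 25 dB over, giving -20 dB.
Stage 2: 14.4 dB above -34.4 dB, reduced 3:1 to 4.8 dB above → -29.6 dB; +8 dB make-up → -21.6 dB.
Stage 3: below threshold (-21.6 ≤ -4); passes unchanged; output -21.6 dB.

-21.6 dB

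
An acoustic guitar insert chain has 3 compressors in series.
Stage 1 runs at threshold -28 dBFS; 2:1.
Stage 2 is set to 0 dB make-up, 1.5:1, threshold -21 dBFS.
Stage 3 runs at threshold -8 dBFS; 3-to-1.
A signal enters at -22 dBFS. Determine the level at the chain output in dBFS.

-25 dBFS

Stage 1: overshoot 6 dB → 6/2 = 3 dB → -25 dBFS.
Stage 2: -25 dBFS is at or below the -21 dBFS threshold — no compression; output -25 dBFS.
Stage 3: -25 dBFS ≤ -8 dBFS, so stage 3 doesn't engage; output -25 dBFS.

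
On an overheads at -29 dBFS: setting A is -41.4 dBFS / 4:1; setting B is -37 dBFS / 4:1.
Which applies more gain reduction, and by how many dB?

A, by 3.3 dB

A: overshoot 12.4 dB → output overshoot 3.1 dB → GR 9.3 dB.
B: overshoot 8 dB → output overshoot 2 dB → GR 6 dB.
Difference: 3.3 dB in favour of A.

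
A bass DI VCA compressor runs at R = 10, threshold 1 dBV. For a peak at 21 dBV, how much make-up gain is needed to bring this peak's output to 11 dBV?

Overshoot 20 dB → 20/10 = 2 dB after compression, so the compressed level is 1 + 2 = 3 dBV.
Make-up = target − compressed = 11 − 3 = 8 dB.

8 dB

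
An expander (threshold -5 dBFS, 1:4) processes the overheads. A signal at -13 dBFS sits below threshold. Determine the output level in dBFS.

Below threshold, a 1:4 expander applies gain = (4−1)×(T − x) of attenuation.
(4−1) × 8 = 24 dB, so output = -13 − 24 = -37 dBFS.

-37 dBFS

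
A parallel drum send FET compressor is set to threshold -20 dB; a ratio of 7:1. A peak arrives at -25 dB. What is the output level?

-25 dB

-25 dB is 5 dB below the -20 dB threshold, so no gain reduction is applied.
Output = input = -25 dB.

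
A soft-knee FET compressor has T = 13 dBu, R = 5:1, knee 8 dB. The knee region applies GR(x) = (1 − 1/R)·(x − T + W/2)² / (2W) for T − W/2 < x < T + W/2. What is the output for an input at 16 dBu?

x − T + W/2 = 16 − 13 + 4 = 7.
GR = (1 − 1/5) × 7² / 16 = 0.8 × 49 / 16 = 2.45 dB.
Output = 16 − 2.45 = 13.55 dBu.

13.55 dBu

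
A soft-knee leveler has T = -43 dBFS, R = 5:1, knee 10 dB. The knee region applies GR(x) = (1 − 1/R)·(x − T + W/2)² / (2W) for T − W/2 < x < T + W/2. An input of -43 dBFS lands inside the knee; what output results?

-44 dBFS

x − T + W/2 = -43 − (-43) + 5 = 5.
GR = (1 − 1/5) × 5² / 20 = 0.8 × 25 / 20 = 1 dB.
Output = -43 − 1 = -44 dBFS.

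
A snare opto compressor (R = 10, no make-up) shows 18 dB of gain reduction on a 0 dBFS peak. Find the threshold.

-20 dBFS

Gain reduction = 0 − (-18) = 18 dB; output overshoot = GR / (R − 1) = 18 / 9 = 2 dB.
Threshold = output − output overshoot = -18 − 2 = -20 dBFS.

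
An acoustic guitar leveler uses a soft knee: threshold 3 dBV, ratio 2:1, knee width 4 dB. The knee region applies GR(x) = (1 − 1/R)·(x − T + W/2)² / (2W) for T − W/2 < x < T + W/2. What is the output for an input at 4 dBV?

x − T + W/2 = 4 − 3 + 2 = 3.
GR = (1 − 1/2) × 3² / 8 = 0.5 × 9 / 8 = 0.5625 dB.
Output = 4 − 0.5625 = 3.4375 dBV.

3.4375 dBV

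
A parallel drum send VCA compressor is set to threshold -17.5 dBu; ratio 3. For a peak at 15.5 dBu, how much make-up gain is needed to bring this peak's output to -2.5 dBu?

The peak compresses to -17.5 + 33/3 = -6.5 dBu.
To reach -2.5 dBu requires -2.5 − (-6.5) = 4 dB of make-up.

4 dB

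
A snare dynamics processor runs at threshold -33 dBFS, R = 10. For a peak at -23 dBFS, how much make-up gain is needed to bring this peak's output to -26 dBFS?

The peak compresses to -33 + 10/10 = -32 dBFS.
To reach -26 dBFS requires -26 − (-32) = 6 dB of make-up.

6 dB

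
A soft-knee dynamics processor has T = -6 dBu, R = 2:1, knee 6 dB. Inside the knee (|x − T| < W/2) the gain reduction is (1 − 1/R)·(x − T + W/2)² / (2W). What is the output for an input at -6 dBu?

x − T + W/2 = -6 − (-6) + 3 = 3.
GR = (1 − 1/2) × 3² / 12 = 0.5 × 9 / 12 = 0.375 dB.
Output = -6 − 0.375 = -6.375 dBu.

-6.375 dBu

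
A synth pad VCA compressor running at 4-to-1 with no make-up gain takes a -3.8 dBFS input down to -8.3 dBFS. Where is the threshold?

-9.8 dBFS

Gain reduction = -3.8 − (-8.3) = 4.5 dB; output overshoot = GR / (R − 1) = 4.5 / 3 = 1.5 dB.
Threshold = output − output overshoot = -8.3 − 1.5 = -9.8 dBFS.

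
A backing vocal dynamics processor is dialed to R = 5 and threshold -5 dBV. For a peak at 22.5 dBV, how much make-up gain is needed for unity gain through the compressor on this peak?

22 dB

Overshoot 27.5 dB → 27.5/5 = 5.5 dB after compression, so the compressed level is -5 + 5.5 = 0.5 dBV.
Make-up = target − compressed = 22.5 − 0.5 = 22 dB.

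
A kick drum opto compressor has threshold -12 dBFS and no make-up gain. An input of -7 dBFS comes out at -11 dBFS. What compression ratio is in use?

Input overshoot = -7 − (-12) = 5 dB; output overshoot = -11 − (-12) = 1 dB.
Ratio = 5 / 1 = 5.

5:1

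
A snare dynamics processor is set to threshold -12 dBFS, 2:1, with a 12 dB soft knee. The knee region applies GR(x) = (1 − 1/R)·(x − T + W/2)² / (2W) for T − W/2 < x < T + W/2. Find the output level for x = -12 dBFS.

-12.75 dBFS

x − T + W/2 = -12 − (-12) + 6 = 6.
GR = (1 − 1/2) × 6² / 24 = 0.5 × 36 / 24 = 0.75 dB.
Output = -12 − 0.75 = -12.75 dBFS.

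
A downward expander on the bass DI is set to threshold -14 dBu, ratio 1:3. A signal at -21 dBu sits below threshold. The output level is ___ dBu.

-35 dBu

Below threshold, a 1:3 expander applies gain = (3−1)×(T − x) of attenuation.
(3−1) × 7 = 14 dB, so output = -21 − 14 = -35 dBu.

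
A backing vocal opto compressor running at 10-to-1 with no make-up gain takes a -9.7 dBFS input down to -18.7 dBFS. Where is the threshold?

-19.7 dBFS

Input is 10 dB above T (since output overshoot × R = input overshoot: (-18.7 − T)·10 = -9.7 − T gives T = -19.7 dBFS).
Check: -19.7 + (-9.7 − (-19.7))/10 = -19.7 + 1 = -18.7 dBFS. ✓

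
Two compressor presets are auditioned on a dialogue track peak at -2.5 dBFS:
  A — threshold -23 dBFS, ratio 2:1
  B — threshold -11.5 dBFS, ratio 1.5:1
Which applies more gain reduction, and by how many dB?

A: GR = 20.5 − 20.5/2 = 10.25 dB.
B: GR = 9 − 9/1.5 = 3 dB.
A applies 7.25 dB more gain reduction.

A, by 7.25 dB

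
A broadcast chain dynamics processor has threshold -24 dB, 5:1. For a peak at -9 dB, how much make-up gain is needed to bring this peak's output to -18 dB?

Overshoot 15 dB → 15/5 = 3 dB after compression, so the compressed level is -24 + 3 = -21 dB.
Make-up = target − compressed = -18 − (-21) = 3 dB.

3 dB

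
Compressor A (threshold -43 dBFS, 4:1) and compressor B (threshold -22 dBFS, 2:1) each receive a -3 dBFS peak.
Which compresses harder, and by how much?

A, by 20.5 dB

A: GR = 40 − 40/4 = 30 dB.
B: GR = 19 − 19/2 = 9.5 dB.
Difference: 20.5 dB in favour of A.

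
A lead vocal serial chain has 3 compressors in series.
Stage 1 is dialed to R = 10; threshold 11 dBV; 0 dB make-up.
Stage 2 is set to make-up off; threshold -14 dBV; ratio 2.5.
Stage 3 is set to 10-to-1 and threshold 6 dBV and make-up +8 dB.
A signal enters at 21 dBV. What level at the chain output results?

4.4 dBV

Stage 1: 10 dB above 11 dBV, reduced 10:1 to 1 dB above → 12 dBV.
Stage 2: overshoot 26 dB → 26/2.5 = 10.4 dB → -3.6 dBV.
Stage 3: -3.6 dBV ≤ 6 dBV, so stage 3 doesn't engage; make-up brings it to 4.4 dBV.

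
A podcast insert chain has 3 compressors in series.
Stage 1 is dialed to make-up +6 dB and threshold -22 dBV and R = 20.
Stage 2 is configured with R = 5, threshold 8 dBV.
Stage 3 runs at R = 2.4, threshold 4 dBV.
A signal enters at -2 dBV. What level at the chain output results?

-15 dBV

Stage 1: -2 dBV is 20 dB over -22 dBV; at 20:1 that becomes 1 dB over, giving -21 dBV; +6 dB make-up → -15 dBV.
Stage 2: -15 dBV ≤ 8 dBV, so stage 2 doesn't engage; output -15 dBV.
Stage 3: -15 dBV ≤ 4 dBV, so stage 3 doesn't engage; output -15 dBV.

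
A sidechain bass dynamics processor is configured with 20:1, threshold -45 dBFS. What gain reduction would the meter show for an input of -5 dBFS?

-5 dBFS exceeds the threshold by 40 dB.
At 20:1, output sits 40/20 = 2 dB above threshold.
So the signal is attenuated by 40 − 2 = 38 dB.

38 dB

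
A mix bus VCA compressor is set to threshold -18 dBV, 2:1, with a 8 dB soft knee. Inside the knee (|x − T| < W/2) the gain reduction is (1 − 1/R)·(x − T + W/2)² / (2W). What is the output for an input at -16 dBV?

x − T + W/2 = -16 − (-18) + 4 = 6.
GR = (1 − 1/2) × 6² / 16 = 0.5 × 36 / 16 = 1.125 dB.
Output = -16 − 1.125 = -17.125 dBV.

-17.125 dBV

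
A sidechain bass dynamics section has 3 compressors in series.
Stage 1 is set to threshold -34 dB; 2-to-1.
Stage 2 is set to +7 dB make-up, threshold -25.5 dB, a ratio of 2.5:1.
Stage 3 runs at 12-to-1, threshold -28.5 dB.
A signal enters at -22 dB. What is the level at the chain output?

Stage 1: -22 dB is 12 dB over -34 dB; at 2:1 that becomes 6 dB over, giving -28 dB.
Stage 2: -28 dB ≤ -25.5 dB, so stage 2 doesn't engage; make-up brings it to -21 dB.
Stage 3: overshoot 7.5 dB → 7.5/12 = 0.625 dB → -27.875 dB.

-27.875 dB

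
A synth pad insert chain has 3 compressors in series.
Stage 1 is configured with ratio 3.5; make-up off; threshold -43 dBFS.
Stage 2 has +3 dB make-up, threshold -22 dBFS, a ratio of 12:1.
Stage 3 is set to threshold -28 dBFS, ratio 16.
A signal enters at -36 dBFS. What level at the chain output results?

Stage 1: overshoot 7 dB → 7/3.5 = 2 dB → -41 dBFS.
Stage 2: -41 dBFS is at or below the -22 dBFS threshold — no compression; make-up brings it to -38 dBFS.
Stage 3: -38 dBFS is at or below the -28 dBFS threshold — no compression; output -38 dBFS.

-38 dBFS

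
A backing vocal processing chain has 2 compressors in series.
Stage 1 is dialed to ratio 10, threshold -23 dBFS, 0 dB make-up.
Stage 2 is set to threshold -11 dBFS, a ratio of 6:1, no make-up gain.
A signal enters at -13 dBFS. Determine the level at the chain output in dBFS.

-22 dBFS

Stage 1: overshoot 10 dB → 10/10 = 1 dB → -22 dBFS.
Stage 2: below threshold (-22 ≤ -11); passes unchanged; output -22 dBFS.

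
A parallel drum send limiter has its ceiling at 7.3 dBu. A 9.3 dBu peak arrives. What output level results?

7.3 dBu

A brickwall limiter is an ∞:1 compressor: any input above the ceiling is clamped to 7.3 dBu.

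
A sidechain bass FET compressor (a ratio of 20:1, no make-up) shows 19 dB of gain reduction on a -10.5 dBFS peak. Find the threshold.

-30.5 dBFS

Gain reduction = -10.5 − (-29.5) = 19 dB; output overshoot = GR / (R − 1) = 19 / 19 = 1 dB.
Threshold = output − output overshoot = -29.5 − 1 = -30.5 dBFS.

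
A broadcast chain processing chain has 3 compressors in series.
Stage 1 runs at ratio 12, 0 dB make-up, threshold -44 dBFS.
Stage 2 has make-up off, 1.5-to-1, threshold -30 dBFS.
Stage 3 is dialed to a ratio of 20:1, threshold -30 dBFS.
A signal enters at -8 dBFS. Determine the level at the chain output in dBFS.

-41 dBFS

Stage 1: overshoot 36 dB → 36/12 = 3 dB → -41 dBFS.
Stage 2: -41 dBFS is at or below the -30 dBFS threshold — no compression; output -41 dBFS.
Stage 3: -41 dBFS is at or below the -30 dBFS threshold — no compression; output -41 dBFS.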